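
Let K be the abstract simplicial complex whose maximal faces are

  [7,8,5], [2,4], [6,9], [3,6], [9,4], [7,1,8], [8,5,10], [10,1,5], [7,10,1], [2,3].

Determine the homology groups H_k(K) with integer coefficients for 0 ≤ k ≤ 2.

H_0 ≅ Z^2,  H_1 ≅ Z^2,  H_2 = 0.

K has 10 vertices, 15 edges, 5 triangles.
rank ∂_0 = 0, rank ∂_1 = 8 ⇒ b_0 = 10 − 0 − 8 = 2; all invariant factors of ∂_1 are 1 so no torsion. So H_0 = Z^2.
rank ∂_1 = 8, rank ∂_2 = 5 ⇒ b_1 = 15 − 8 − 5 = 2; all invariant factors of ∂_2 are 1 so no torsion. So H_1 = Z^2.
rank ∂_2 = 5, rank ∂_3 = 0 ⇒ b_2 = 5 − 5 − 0 = 0. So H_2 = 0.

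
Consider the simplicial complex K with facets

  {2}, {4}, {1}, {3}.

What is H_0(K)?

H_0 ≅ Z^4.

We work with the vertex ordering 1 < 2 < 3 < 4. The simplices of K, each written with vertices in increasing order, are:

  0-simplices (4): [1], [2], [3], [4]

Hence C_0 ≅ Z^4.

From H_k ≅ ker(∂_k) / im(∂_{k+1}) we obtain:

  H_0: rank C_0 − rank ∂_1 = 4 − 0 = 4, and there is no ∂_1, so H_0 = Z^4.

(K is a triangulation of a set of 4 points.)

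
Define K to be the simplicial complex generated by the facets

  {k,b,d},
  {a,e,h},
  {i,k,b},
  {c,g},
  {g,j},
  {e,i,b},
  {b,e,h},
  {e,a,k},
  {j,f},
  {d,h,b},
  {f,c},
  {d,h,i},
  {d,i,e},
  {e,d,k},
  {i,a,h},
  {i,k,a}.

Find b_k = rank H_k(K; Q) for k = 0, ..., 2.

K has 11 vertices, 22 edges, 12 triangles.
rank ∂_0 = 0, rank ∂_1 = 9 ⇒ b_0 = 11 − 0 − 9 = 2; all invariant factors of ∂_1 are 1 so no torsion. So H_0 ≅ Z^2.
rank ∂_1 = 9, rank ∂_2 = 12 ⇒ b_1 = 22 − 9 − 12 = 1; ∂_2 has invariant factor(s) [2] giving torsion. So H_1 ≅ Z ⊕ Z/2Z.
rank ∂_2 = 12, rank ∂_3 = 0 ⇒ b_2 = 12 − 12 − 0 = 0. So H_2 ≅ 0.

b_0 = 2, b_1 = 1, b_2 = 0.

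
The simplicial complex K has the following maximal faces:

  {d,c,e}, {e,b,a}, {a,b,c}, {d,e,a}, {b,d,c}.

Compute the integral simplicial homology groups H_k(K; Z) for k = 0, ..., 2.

H_0 = Z,  H_1 = Z,  H_2 = 0.

Order the vertices as a < b < c < d < e. Listing each simplex with vertices in this order, K has dimension 2 with simplices:

  0-simplices (5): a, b, c, d, e
  1-simplices (10): ab, ac, ad, ae, bc, bd, be, cd, ce, de
  2-simplices (5): abc, abe, ade, bcd, cde

so the chain groups are C_0 ≅ Z^5, C_1 ≅ Z^10, C_2 ≅ Z^5.

Boundary ∂_1: C_1 → C_0 maps an edge to its endpoints' difference, ∂[p,q] = q − p.
As a 5×10 matrix over Z this has rank 4, with invariant factors (1,1,1,1).

The boundary map ∂_2: C_2 → C_1 maps a triangle to the signed sum of its edges. For instance
  ∂ade = de − ae + ad,
  ∂abc = bc − ac + ab.
This gives a 10×5 integer matrix of rank 5; reducing to Smith normal form yields diagonal entries (1,1,1,1,1).

Now H_k = ker ∂_k / im ∂_{k+1}, so:

  H_0: rank C_0 − rank ∂_1 = 5 − 4 = 1, and the invariant factors of ∂_1 are all 1, so H_0 = Z.
  H_1: rank ker ∂_1 − rank ∂_2 = (10 − 4) − 5 = 1, and the invariant factors of ∂_2 are all 1, so H_1 = Z.
  H_2: rank ker ∂_2 − rank ∂_3 = (5 − 5) − 0 = 0, and there is no ∂_3, so H_2 = 0.

(K is a triangulation of the Möbius band.)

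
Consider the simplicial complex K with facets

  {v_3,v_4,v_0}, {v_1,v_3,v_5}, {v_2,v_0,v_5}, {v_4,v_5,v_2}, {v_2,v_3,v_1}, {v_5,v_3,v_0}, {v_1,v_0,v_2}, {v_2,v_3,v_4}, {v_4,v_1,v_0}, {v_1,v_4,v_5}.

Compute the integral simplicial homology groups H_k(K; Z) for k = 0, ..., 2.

H_0 = Z,  H_1 = Z/2,  H_2 = 0.

K has 6 vertices, 15 edges, 10 triangles.
rank ∂_0 = 0, rank ∂_1 = 5 ⇒ b_0 = 6 − 0 − 5 = 1; all invariant factors of ∂_1 are 1 so no torsion. So H_0 = Z.
rank ∂_1 = 5, rank ∂_2 = 10 ⇒ b_1 = 15 − 5 − 10 = 0; ∂_2 has invariant factor(s) [2] giving torsion. So H_1 = Z/2.
rank ∂_2 = 10, rank ∂_3 = 0 ⇒ b_2 = 10 − 10 − 0 = 0. So H_2 = 0.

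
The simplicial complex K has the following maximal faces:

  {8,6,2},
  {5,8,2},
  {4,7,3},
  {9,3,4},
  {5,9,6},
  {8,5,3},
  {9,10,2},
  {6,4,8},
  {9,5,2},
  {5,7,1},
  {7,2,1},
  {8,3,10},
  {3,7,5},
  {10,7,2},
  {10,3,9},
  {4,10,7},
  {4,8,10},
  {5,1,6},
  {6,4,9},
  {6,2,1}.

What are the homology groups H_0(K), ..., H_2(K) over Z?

We work with the vertex ordering 1 < 2 < 3 < 4 < 5 < 6 < 7 < 8 < 9 < 10. The simplices of K, each written with vertices in increasing order, are:

  0-simplices (10): [1], [2], [3], [4], [5], [6], [7], [8], [9], [10]
  1-simplices (30): (30 of them)
  2-simplices (20): (20 of them)

giving chain groups C_0 ≅ Z^10, C_1 ≅ Z^30, C_2 ≅ Z^20.

Boundary ∂_1: C_1 → C_0 sends each edge [p,q] (with p < q) to q − p.
The 10×30 boundary matrix has rank 9 and Smith normal form diag(1,1,1,1,1,1,1,1,1).

Boundary ∂_2: C_2 → C_1 maps a triangle to the signed sum of its edges. For instance
  ∂[3,9,10] = [9,10] − [3,10] + [3,9],
  ∂[3,4,7] = [4,7] − [3,7] + [3,4].
As a 30×20 matrix over Z this has rank 20, with invariant factors (1,1,1,1,1,1,1,1,1,1,1,1,1,1,1,1,1,1,1,2).

Computing H_k = (kernel of ∂_k) / (image of ∂_{k+1}):

  H_0: rank C_0 − rank ∂_1 = 10 − 9 = 1, and the invariant factors of ∂_1 are all 1, so H_0 ≅ Z.
  H_1: rank ker ∂_1 − rank ∂_2 = (30 − 9) − 20 = 1, and ∂_2 has invariant factor 2 > 1, so H_1 ≅ Z ⊕ Z/2.
  H_2: rank ker ∂_2 − rank ∂_3 = (20 − 20) − 0 = 0, and there is no ∂_3, so H_2 ≅ 0.

As a check, the Euler characteristic is 10 − 30 + 20 = 0, which agrees with 1 − 1 + 0 = 0.

H_0 ≅ Z,  H_1 ≅ Z ⊕ Z/2,  H_2 = 0.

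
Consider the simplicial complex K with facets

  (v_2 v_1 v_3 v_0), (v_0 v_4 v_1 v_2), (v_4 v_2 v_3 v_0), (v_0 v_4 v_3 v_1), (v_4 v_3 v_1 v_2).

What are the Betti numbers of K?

Order the vertices as v_0 < v_1 < v_2 < v_3 < v_4. Listing each simplex with vertices in this order, K has dimension 3 with simplices:

  0-simplices (5): [v_0], [v_1], [v_2], [v_3], [v_4]
  1-simplices (10): [v_0,v_1], [v_0,v_2], [v_0,v_3], [v_0,v_4], [v_1,v_2], [v_1,v_3], [v_1,v_4], [v_2,v_3], [v_2,v_4], [v_3,v_4]
  2-simplices (10): [v_0,v_1,v_2], [v_0,v_1,v_3], [v_0,v_1,v_4], [v_0,v_2,v_3], [v_0,v_2,v_4], [v_0,v_3,v_4], [v_1,v_2,v_3], [v_1,v_2,v_4], [v_1,v_3,v_4], [v_2,v_3,v_4]
  3-simplices (5): [v_0,v_1,v_2,v_3], [v_0,v_1,v_2,v_4], [v_0,v_1,v_3,v_4], [v_0,v_2,v_3,v_4], [v_1,v_2,v_3,v_4]

Hence C_0 ≅ Z^5, C_1 ≅ Z^10, C_2 ≅ Z^10, C_3 ≅ Z^5.

The boundary map ∂_1: C_1 → C_0 maps an edge to its endpoints' difference, ∂[p,q] = q − p.
The 5×10 boundary matrix has rank 4 and Smith normal form diag(1,1,1,1).

The boundary map ∂_2: C_2 → C_1 maps a triangle to the signed sum of its edges. For instance
  ∂[v_0,v_1,v_4] = [v_1,v_4] − [v_0,v_4] + [v_0,v_1],
  ∂[v_0,v_1,v_2] = [v_1,v_2] − [v_0,v_2] + [v_0,v_1].
The 10×10 boundary matrix has rank 6 and Smith normal form diag(1,1,1,1,1,1).

The boundary map ∂_3: C_3 → C_2 sends each 3-simplex σ to the alternating sum Σ_i (−1)^i (σ with its i-th vertex removed). For instance
  ∂[v_0,v_1,v_3,v_4] = [v_1,v_3,v_4] − [v_0,v_3,v_4] + [v_0,v_1,v_4] − [v_0,v_1,v_3],
  ∂[v_0,v_1,v_2,v_3] = [v_1,v_2,v_3] − [v_0,v_2,v_3] + [v_0,v_1,v_3] − [v_0,v_1,v_2].
The resulting 10×5 matrix has rank 4, and its Smith normal form has invariant factors (1,1,1,1).

Computing H_k = (kernel of ∂_k) / (image of ∂_{k+1}):

  H_0: rank C_0 − rank ∂_1 = 5 − 4 = 1, and the invariant factors of ∂_1 are all 1, so H_0 = Z.
  H_1: rank ker ∂_1 − rank ∂_2 = (10 − 4) − 6 = 0, and the invariant factors of ∂_2 are all 1, so H_1 = 0.
  H_2: rank ker ∂_2 − rank ∂_3 = (10 − 6) − 4 = 0, and the invariant factors of ∂_3 are all 1, so H_2 = 0.
  H_3: rank ker ∂_3 − rank ∂_4 = (5 − 4) − 0 = 1, and there is no ∂_4, so H_3 = Z.

Hence the Betti numbers are b_0 = 1, b_1 = 0, b_2 = 0, b_3 = 1.

b_0 = 1, b_1 = 0, b_2 = 0, b_3 = 1.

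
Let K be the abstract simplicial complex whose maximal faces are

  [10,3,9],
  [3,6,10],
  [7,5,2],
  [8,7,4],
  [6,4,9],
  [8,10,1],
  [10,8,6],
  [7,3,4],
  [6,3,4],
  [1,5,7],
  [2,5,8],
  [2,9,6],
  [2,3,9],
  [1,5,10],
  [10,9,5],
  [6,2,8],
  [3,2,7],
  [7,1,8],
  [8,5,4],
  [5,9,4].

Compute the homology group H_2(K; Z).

Order the vertices as 1 < 2 < 3 < 4 < 5 < 6 < 7 < 8 < 9 < 10. Listing each simplex with vertices in this order, K has dimension 2 with simplices:

  0-simplices (10): [1], [2], [3], [4], [5], [6], [7], [8], [9], [10]
  1-simplices (30): (30 of them)
  2-simplices (20): (20 of them)

so the chain groups are C_0 ≅ Z^10, C_1 ≅ Z^30, C_2 ≅ Z^20.

∂_1: C_1 → C_0 sends each edge [p,q] (with p < q) to q − p. For instance
  ∂[2,6] = [6] − [2].
This gives a 10×30 integer matrix of rank 9; reducing to Smith normal form yields diagonal entries (1,1,1,1,1,1,1,1,1).

Boundary ∂_2: C_2 → C_1 maps a triangle to the signed sum of its edges. For instance
  ∂[4,7,8] = [7,8] − [4,8] + [4,7],
  ∂[2,3,7] = [3,7] − [2,7] + [2,3].
The 30×20 boundary matrix has rank 20 and Smith normal form diag(1,1,1,1,1,1,1,1,1,1,1,1,1,1,1,1,1,1,1,2).

Computing H_k = (kernel of ∂_k) / (image of ∂_{k+1}):

  H_2: rank ker ∂_2 − rank ∂_3 = (20 − 20) − 0 = 0, and there is no ∂_3, so H_2 = 0.

(K is a triangulation of the Klein bottle.)

H_2 ≅ 0.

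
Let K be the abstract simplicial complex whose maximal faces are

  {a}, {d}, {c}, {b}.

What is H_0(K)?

Take the total order a < b < c < d on the vertex set. Then K (dimension 0) consists of the simplices:

  0-simplices (4): a, b, c, d

giving chain groups C_0 ≅ Z^4.

Computing H_k = (kernel of ∂_k) / (image of ∂_{k+1}):

  H_0: rank C_0 − rank ∂_1 = 4 − 0 = 4, and there is no ∂_1, so H_0 = Z^4.

H_0 = Z^4.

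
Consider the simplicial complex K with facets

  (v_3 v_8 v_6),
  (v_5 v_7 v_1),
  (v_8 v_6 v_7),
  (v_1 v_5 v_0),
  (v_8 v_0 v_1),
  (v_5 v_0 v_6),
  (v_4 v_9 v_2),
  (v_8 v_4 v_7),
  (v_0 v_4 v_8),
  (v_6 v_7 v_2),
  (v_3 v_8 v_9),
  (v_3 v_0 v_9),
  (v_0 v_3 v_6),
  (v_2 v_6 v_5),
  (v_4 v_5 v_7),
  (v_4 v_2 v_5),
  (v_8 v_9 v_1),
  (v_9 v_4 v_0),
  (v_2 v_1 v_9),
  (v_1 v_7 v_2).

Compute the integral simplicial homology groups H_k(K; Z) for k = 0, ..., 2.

Fix the vertex order v_0 < v_1 < v_2 < v_3 < v_4 < v_5 < v_6 < v_7 < v_8 < v_9 and write every simplex with vertices in increasing order. Then dim K = 2 and the simplices of K are:

  0-simplices (10): [v_0], [v_1], [v_2], [v_3], [v_4], [v_5], [v_6], [v_7], [v_8], [v_9]
  1-simplices (30): (30 of them)
  2-simplices (20): (20 of them)

so the chain groups are C_0 ≅ Z^10, C_1 ≅ Z^30, C_2 ≅ Z^20.

Boundary ∂_1: C_1 → C_0 maps an edge to its endpoints' difference, ∂[p,q] = q − p. For instance
  ∂[v_3,v_8] = [v_8] − [v_3].
The 10×30 boundary matrix has rank 9 and Smith normal form diag(1,1,1,1,1,1,1,1,1).

The boundary map ∂_2: C_2 → C_1 acts by ∂[p,q,r] = [q,r] − [p,r] + [p,q]. For instance
  ∂[v_0,v_3,v_6] = [v_3,v_6] − [v_0,v_6] + [v_0,v_3],
  ∂[v_0,v_4,v_8] = [v_4,v_8] − [v_0,v_8] + [v_0,v_4].
As a 30×20 matrix over Z this has rank 20, with invariant factors (1,1,1,1,1,1,1,1,1,1,1,1,1,1,1,1,1,1,1,2).

Now H_k = ker ∂_k / im ∂_{k+1}, so:

  H_0: rank C_0 − rank ∂_1 = 10 − 9 = 1, and the invariant factors of ∂_1 are all 1, so H_0 ≅ Z.
  H_1: rank ker ∂_1 − rank ∂_2 = (30 − 9) − 20 = 1, and ∂_2 has invariant factor 2 > 1, so H_1 ≅ Z ⊕ Z/2Z.
  H_2: rank ker ∂_2 − rank ∂_3 = (20 − 20) − 0 = 0, and there is no ∂_3, so H_2 ≅ 0.

As a check, the Euler characteristic is 10 − 30 + 20 = 0, which agrees with 1 − 1 + 0 = 0.

H_0 ≅ Z,  H_1 ≅ Z ⊕ Z/2Z,  H_2 = 0.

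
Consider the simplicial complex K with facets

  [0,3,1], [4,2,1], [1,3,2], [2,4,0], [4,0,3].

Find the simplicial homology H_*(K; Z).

H_0 ≅ Z,  H_1 ≅ Z,  H_2 = 0.

Order the vertices as 0 < 1 < 2 < 3 < 4. Listing each simplex with vertices in this order, K has dimension 2 with simplices:

  0-simplices (5): [0], [1], [2], [3], [4]
  1-simplices (10): [0,1], [0,2], [0,3], [0,4], [1,2], [1,3], [1,4], [2,3], [2,4], [3,4]
  2-simplices (5): [0,1,3], [0,2,4], [0,3,4], [1,2,3], [1,2,4]

Hence C_0 ≅ Z^5, C_1 ≅ Z^10, C_2 ≅ Z^5.

∂_1: C_1 → C_0 sends each edge [p,q] (with p < q) to q − p.
This gives a 5×10 integer matrix of rank 4; reducing to Smith normal form yields diagonal entries (1,1,1,1).

The boundary map ∂_2: C_2 → C_1 sends each 2-simplex [p,q,r] to [q,r] − [p,r] + [p,q]. For instance
  ∂[0,3,4] = [3,4] − [0,4] + [0,3],
  ∂[1,2,4] = [2,4] − [1,4] + [1,2].
The 10×5 boundary matrix has rank 5 and Smith normal form diag(1,1,1,1,1).

Computing H_k = (kernel of ∂_k) / (image of ∂_{k+1}):

  H_0: rank C_0 − rank ∂_1 = 5 − 4 = 1, and the invariant factors of ∂_1 are all 1, so H_0 ≅ Z.
  H_1: rank ker ∂_1 − rank ∂_2 = (10 − 4) − 5 = 1, and the invariant factors of ∂_2 are all 1, so H_1 ≅ Z.
  H_2: rank ker ∂_2 − rank ∂_3 = (5 − 5) − 0 = 0, and there is no ∂_3, so H_2 ≅ 0.

As a check, the Euler characteristic is 5 − 10 + 5 = 0, which agrees with 1 − 1 + 0 = 0.
(K is a triangulation of the Möbius band.)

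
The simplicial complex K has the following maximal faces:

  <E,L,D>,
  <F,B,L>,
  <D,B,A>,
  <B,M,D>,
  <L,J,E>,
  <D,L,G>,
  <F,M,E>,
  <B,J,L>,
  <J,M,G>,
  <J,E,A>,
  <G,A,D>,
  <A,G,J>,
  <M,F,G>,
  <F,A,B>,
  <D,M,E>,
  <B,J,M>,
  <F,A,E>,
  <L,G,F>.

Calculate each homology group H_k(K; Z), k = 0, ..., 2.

Order the vertices as A < B < D < E < F < G < J < L < M. Listing each simplex with vertices in this order, K has dimension 2 with simplices:

  0-simplices (9): A, B, D, E, F, G, J, L, M
  1-simplices (27): AB, AD, AE, AF, AG, AJ, BD, BF, BJ, BL, BM, DE, DG, DL, DM, EF, EJ, EL, EM, FG, FL, FM, GJ, GL, GM, JL, JM
  2-simplices (18): ABD, ABF, ADG, AEF, AEJ, AGJ, BDM, BFL, BJL, BJM, DEL, DEM, DGL, EFM, EJL, FGL, FGM, GJM

so the chain groups are C_0 ≅ Z^9, C_1 ≅ Z^27, C_2 ≅ Z^18.

Boundary ∂_1: C_1 → C_0 sends each edge [p,q] (with p < q) to q − p. For instance
  ∂BM = M − B.
As a 9×27 matrix over Z this has rank 8, with invariant factors (1,1,1,1,1,1,1,1).

The boundary map ∂_2: C_2 → C_1 acts by ∂[p,q,r] = [q,r] − [p,r] + [p,q]. For instance
  ∂ABF = BF − AF + AB,
  ∂GJM = JM − GM + GJ.
As a 27×18 matrix over Z this has rank 17, with invariant factors (1,1,1,1,1,1,1,1,1,1,1,1,1,1,1,1,1).

From H_k ≅ ker(∂_k) / im(∂_{k+1}) we obtain:

  H_0: rank C_0 − rank ∂_1 = 9 − 8 = 1, and the invariant factors of ∂_1 are all 1, so H_0 = Z.
  H_1: rank ker ∂_1 − rank ∂_2 = (27 − 8) − 17 = 2, and the invariant factors of ∂_2 are all 1, so H_1 = Z^2.
  H_2: rank ker ∂_2 − rank ∂_3 = (18 − 17) − 0 = 1, and there is no ∂_3, so H_2 = Z.

(K is a triangulation of the torus T^2.)

H_0 = Z,  H_1 = Z^2,  H_2 = Z.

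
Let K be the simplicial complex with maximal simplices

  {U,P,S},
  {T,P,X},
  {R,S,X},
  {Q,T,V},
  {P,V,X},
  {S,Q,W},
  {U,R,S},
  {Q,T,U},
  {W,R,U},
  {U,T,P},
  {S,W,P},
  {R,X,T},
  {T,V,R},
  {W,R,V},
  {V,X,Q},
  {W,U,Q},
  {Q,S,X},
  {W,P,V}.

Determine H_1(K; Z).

Take the total order P < Q < R < S < T < U < V < W < X on the vertex set. Then K (dimension 2) consists of the simplices:

  0-simplices (9): P, Q, R, S, T, U, V, W, X
  1-simplices (27): PS, PT, PU, PV, PW, PX, QS, QT, QU, QV, QW, QX, RS, RT, RU, RV, RW, RX, SU, SW, SX, TU, TV, TX, UW, VW, VX
  2-simplices (18): PSU, PSW, PTU, PTX, PVW, PVX, QSW, QSX, QTU, QTV, QUW, QVX, RSU, RSX, RTV, RTX, RUW, RVW

giving chain groups C_0 ≅ Z^9, C_1 ≅ Z^27, C_2 ≅ Z^18.

∂_1: C_1 → C_0 maps an edge to its endpoints' difference, ∂[p,q] = q − p.
The 9×27 boundary matrix has rank 8 and Smith normal form diag(1,1,1,1,1,1,1,1).

Boundary ∂_2: C_2 → C_1 acts by ∂[p,q,r] = [q,r] − [p,r] + [p,q]. For instance
  ∂RTV = TV − RV + RT,
  ∂PTU = TU − PU + PT.
This gives a 27×18 integer matrix of rank 18; reducing to Smith normal form yields diagonal entries (1,1,1,1,1,1,1,1,1,1,1,1,1,1,1,1,1,2).

From H_k ≅ ker(∂_k) / im(∂_{k+1}) we obtain:

  H_1: rank ker ∂_1 − rank ∂_2 = (27 − 8) − 18 = 1, and ∂_2 has invariant factor 2 > 1, so H_1 ≅ Z ⊕ Z/2.

H_1 = Z ⊕ Z/2.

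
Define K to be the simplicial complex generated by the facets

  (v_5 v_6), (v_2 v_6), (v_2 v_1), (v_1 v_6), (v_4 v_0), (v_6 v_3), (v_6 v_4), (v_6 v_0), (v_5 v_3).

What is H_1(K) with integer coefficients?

Order the vertices as v_0 < v_1 < v_2 < v_3 < v_4 < v_5 < v_6. Listing each simplex with vertices in this order, K has dimension 1 with simplices:

  0-simplices (7): [v_0], [v_1], [v_2], [v_3], [v_4], [v_5], [v_6]
  1-simplices (9): [v_0,v_4], [v_0,v_6], [v_1,v_2], [v_1,v_6], [v_2,v_6], [v_3,v_5], [v_3,v_6], [v_4,v_6], [v_5,v_6]

Hence C_0 ≅ Z^7, C_1 ≅ Z^9.

The boundary map ∂_1: C_1 → C_0 maps an edge to its endpoints' difference, ∂[p,q] = q − p.
The 7×9 boundary matrix has rank 6 and Smith normal form diag(1,1,1,1,1,1).

From H_k ≅ ker(∂_k) / im(∂_{k+1}) we obtain:

  H_1: rank ker ∂_1 − rank ∂_2 = (9 − 6) − 0 = 3, and there is no ∂_2, so H_1 ≅ Z^3.

(K is a triangulation of a wedge of 3 circles.)

H_1 = Z^3.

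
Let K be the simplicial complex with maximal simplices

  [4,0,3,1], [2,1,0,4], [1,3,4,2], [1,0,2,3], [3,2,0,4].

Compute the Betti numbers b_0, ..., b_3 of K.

b_0 = 1, b_1 = 0, b_2 = 0, b_3 = 1.

K has 5 vertices, 10 edges, 10 triangles, 5 3-simplices.
rank ∂_0 = 0, rank ∂_1 = 4 ⇒ b_0 = 5 − 0 − 4 = 1; all invariant factors of ∂_1 are 1 so no torsion. So H_0 ≅ Z.
rank ∂_1 = 4, rank ∂_2 = 6 ⇒ b_1 = 10 − 4 − 6 = 0; all invariant factors of ∂_2 are 1 so no torsion. So H_1 ≅ 0.
rank ∂_2 = 6, rank ∂_3 = 4 ⇒ b_2 = 10 − 6 − 4 = 0; all invariant factors of ∂_3 are 1 so no torsion. So H_2 ≅ 0.
rank ∂_3 = 4, rank ∂_4 = 0 ⇒ b_3 = 5 − 4 − 0 = 1. So H_3 ≅ Z.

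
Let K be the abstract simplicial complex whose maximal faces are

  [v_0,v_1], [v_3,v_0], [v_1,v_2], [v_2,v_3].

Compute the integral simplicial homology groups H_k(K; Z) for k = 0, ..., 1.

H_0 ≅ Z,  H_1 ≅ Z.

Fix the vertex order v_0 < v_1 < v_2 < v_3 and write every simplex with vertices in increasing order. Then dim K = 1 and the simplices of K are:

  0-simplices (4): [v_0], [v_1], [v_2], [v_3]
  1-simplices (4): [v_0,v_1], [v_0,v_3], [v_1,v_2], [v_2,v_3]

so the chain groups are C_0 ≅ Z^4, C_1 ≅ Z^4.

The boundary map ∂_1: C_1 → C_0 is given by ∂[p,q] = [q] − [p].
The resulting 4×4 matrix has rank 3, and its Smith normal form has invariant factors (1,1,1).

From H_k ≅ ker(∂_k) / im(∂_{k+1}) we obtain:

  H_0: rank C_0 − rank ∂_1 = 4 − 3 = 1, and the invariant factors of ∂_1 are all 1, so H_0 = Z.
  H_1: rank ker ∂_1 − rank ∂_2 = (4 − 3) − 0 = 1, and there is no ∂_2, so H_1 = Z.

As a check, the Euler characteristic is 4 − 4 = 0, which agrees with 1 − 1 = 0.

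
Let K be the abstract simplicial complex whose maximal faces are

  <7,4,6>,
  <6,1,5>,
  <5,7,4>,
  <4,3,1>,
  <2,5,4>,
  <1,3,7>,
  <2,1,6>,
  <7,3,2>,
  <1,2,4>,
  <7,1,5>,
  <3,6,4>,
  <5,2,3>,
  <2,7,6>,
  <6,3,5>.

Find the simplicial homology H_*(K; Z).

H_0 = Z,  H_1 = Z^2,  H_2 = Z.

K has 7 vertices, 21 edges, 14 triangles.
rank ∂_0 = 0, rank ∂_1 = 6 ⇒ b_0 = 7 − 0 − 6 = 1; all invariant factors of ∂_1 are 1 so no torsion. So H_0 ≅ Z.
rank ∂_1 = 6, rank ∂_2 = 13 ⇒ b_1 = 21 − 6 − 13 = 2; all invariant factors of ∂_2 are 1 so no torsion. So H_1 ≅ Z^2.
rank ∂_2 = 13, rank ∂_3 = 0 ⇒ b_2 = 14 − 13 − 0 = 1. So H_2 ≅ Z.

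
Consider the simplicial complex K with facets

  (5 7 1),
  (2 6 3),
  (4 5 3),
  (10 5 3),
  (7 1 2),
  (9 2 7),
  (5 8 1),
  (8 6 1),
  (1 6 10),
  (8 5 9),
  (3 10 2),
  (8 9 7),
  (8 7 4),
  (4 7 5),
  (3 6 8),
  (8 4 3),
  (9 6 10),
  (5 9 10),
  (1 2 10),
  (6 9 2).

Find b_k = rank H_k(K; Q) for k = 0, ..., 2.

K has 10 vertices, 30 edges, 20 triangles.
rank ∂_0 = 0, rank ∂_1 = 9 ⇒ b_0 = 10 − 0 − 9 = 1; all invariant factors of ∂_1 are 1 so no torsion. So H_0 ≅ Z.
rank ∂_1 = 9, rank ∂_2 = 20 ⇒ b_1 = 30 − 9 − 20 = 1; ∂_2 has invariant factor(s) [2] giving torsion. So H_1 ≅ Z ⊕ Z/2.
rank ∂_2 = 20, rank ∂_3 = 0 ⇒ b_2 = 20 − 20 − 0 = 0. So H_2 ≅ 0.

b_0 = 1, b_1 = 1, b_2 = 0.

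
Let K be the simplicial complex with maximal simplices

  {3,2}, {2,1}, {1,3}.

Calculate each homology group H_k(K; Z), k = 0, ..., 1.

H_0 ≅ Z,  H_1 ≅ Z.

K has 3 vertices, 3 edges.
rank ∂_0 = 0, rank ∂_1 = 2 ⇒ b_0 = 3 − 0 − 2 = 1; all invariant factors of ∂_1 are 1 so no torsion. So H_0 ≅ Z.
rank ∂_1 = 2, rank ∂_2 = 0 ⇒ b_1 = 3 − 2 − 0 = 1. So H_1 ≅ Z.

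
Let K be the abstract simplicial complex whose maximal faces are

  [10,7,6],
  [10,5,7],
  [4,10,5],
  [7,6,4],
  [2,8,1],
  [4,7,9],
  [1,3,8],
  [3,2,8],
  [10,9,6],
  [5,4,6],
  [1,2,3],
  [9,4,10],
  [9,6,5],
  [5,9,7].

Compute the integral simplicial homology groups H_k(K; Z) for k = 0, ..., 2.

H_0 = Z^2,  H_1 = Z/2,  H_2 = Z.

Take the total order 1 < 2 < 3 < 4 < 5 < 6 < 7 < 8 < 9 < 10 on the vertex set. Then K (dimension 2) consists of the simplices:

  0-simplices (10): [1], [2], [3], [4], [5], [6], [7], [8], [9], [10]
  1-simplices (21): [1,2], [1,3], [1,8], [2,3], [2,8], [3,8], [4,5], [4,6], [4,7], [4,9], [4,10], [5,6], [5,7], [5,9], [5,10], [6,7], [6,9], [6,10], [7,9], [7,10], [9,10]
  2-simplices (14): [1,2,3], [1,2,8], [1,3,8], [2,3,8], [4,5,6], [4,5,10], [4,6,7], [4,7,9], [4,9,10], [5,6,9], [5,7,9], [5,7,10], [6,7,10], [6,9,10]

giving chain groups C_0 ≅ Z^10, C_1 ≅ Z^21, C_2 ≅ Z^14.

∂_1: C_1 → C_0 sends each edge [p,q] (with p < q) to q − p.
The 10×21 boundary matrix has rank 8 and Smith normal form diag(1,1,1,1,1,1,1,1).

Boundary ∂_2: C_2 → C_1 sends each 2-simplex [p,q,r] to [q,r] − [p,r] + [p,q]. For instance
  ∂[2,3,8] = [3,8] − [2,8] + [2,3],
  ∂[4,7,9] = [7,9] − [4,9] + [4,7].
As a 21×14 matrix over Z this has rank 13, with invariant factors (1,1,1,1,1,1,1,1,1,1,1,1,2).

Reading off H_k = ker ∂_k / im ∂_{k+1}:

  H_0: rank C_0 − rank ∂_1 = 10 − 8 = 2, and the invariant factors of ∂_1 are all 1, so H_0 = Z^2.
  H_1: rank ker ∂_1 − rank ∂_2 = (21 − 8) − 13 = 0, and ∂_2 has invariant factor 2 > 1, so H_1 = Z/2.
  H_2: rank ker ∂_2 − rank ∂_3 = (14 − 13) − 0 = 1, and there is no ∂_3, so H_2 = Z.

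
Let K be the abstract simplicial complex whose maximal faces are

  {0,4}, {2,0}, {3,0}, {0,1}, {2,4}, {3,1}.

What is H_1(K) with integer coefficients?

Order the vertices as 0 < 1 < 2 < 3 < 4. Listing each simplex with vertices in this order, K has dimension 1 with simplices:

  0-simplices (5): [0], [1], [2], [3], [4]
  1-simplices (6): [0,1], [0,2], [0,3], [0,4], [1,3], [2,4]

Hence C_0 ≅ Z^5, C_1 ≅ Z^6.

The boundary map ∂_1: C_1 → C_0 is given by ∂[p,q] = [q] − [p].
This gives a 5×6 integer matrix of rank 4; reducing to Smith normal form yields diagonal entries (1,1,1,1).

Now H_k = ker ∂_k / im ∂_{k+1}, so:

  H_1: rank ker ∂_1 − rank ∂_2 = (6 − 4) − 0 = 2, and there is no ∂_2, so H_1 = Z^2.

H_1 = Z^2.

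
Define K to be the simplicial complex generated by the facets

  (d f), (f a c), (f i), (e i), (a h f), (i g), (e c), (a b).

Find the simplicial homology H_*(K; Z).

Take the total order a < b < c < d < e < f < g < h < i on the vertex set. Then K (dimension 2) consists of the simplices:

  0-simplices (9): a, b, c, d, e, f, g, h, i
  1-simplices (11): ab, ac, af, ah, ce, cf, df, ei, fh, fi, gi
  2-simplices (2): acf, afh

so the chain groups are C_0 ≅ Z^9, C_1 ≅ Z^11, C_2 ≅ Z^2.

∂_1: C_1 → C_0 is given by ∂[p,q] = [q] − [p].
The 9×11 boundary matrix has rank 8 and Smith normal form diag(1,1,1,1,1,1,1,1).

∂_2: C_2 → C_1 maps a triangle to the signed sum of its edges. For instance
  ∂acf = cf − af + ac,
  ∂afh = fh − ah + af.
The resulting 11×2 matrix has rank 2, and its Smith normal form has invariant factors (1,1).

From H_k ≅ ker(∂_k) / im(∂_{k+1}) we obtain:

  H_0: rank C_0 − rank ∂_1 = 9 − 8 = 1, and the invariant factors of ∂_1 are all 1, so H_0 = Z.
  H_1: rank ker ∂_1 − rank ∂_2 = (11 − 8) − 2 = 1, and the invariant factors of ∂_2 are all 1, so H_1 = Z.
  H_2: rank ker ∂_2 − rank ∂_3 = (2 − 2) − 0 = 0, and there is no ∂_3, so H_2 = 0.

H_0 ≅ Z,  H_1 ≅ Z,  H_2 = 0.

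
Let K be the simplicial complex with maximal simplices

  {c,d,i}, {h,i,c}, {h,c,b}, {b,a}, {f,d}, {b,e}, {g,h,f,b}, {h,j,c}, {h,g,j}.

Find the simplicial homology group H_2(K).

H_2 = 0.

Take the total order a < b < c < d < e < f < g < h < i < j on the vertex set. Then K (dimension 3) consists of the simplices:

  0-simplices (10): a, b, c, d, e, f, g, h, i, j
  1-simplices (18): ab, bc, be, bf, bg, bh, cd, ch, ci, cj, df, di, fg, fh, gh, gj, hi, hj
  2-simplices (9): bch, bfg, bfh, bgh, cdi, chi, chj, fgh, ghj
  3-simplices (1): bfgh

Hence C_0 ≅ Z^10, C_1 ≅ Z^18, C_2 ≅ Z^9, C_3 ≅ Z^1.

∂_1: C_1 → C_0 maps an edge to its endpoints' difference, ∂[p,q] = q − p.
This gives a 10×18 integer matrix of rank 9; reducing to Smith normal form yields diagonal entries (1,1,1,1,1,1,1,1,1).

The boundary map ∂_2: C_2 → C_1 maps a triangle to the signed sum of its edges. For instance
  ∂bgh = gh − bh + bg,
  ∂cdi = di − ci + cd.
The 18×9 boundary matrix has rank 8 and Smith normal form diag(1,1,1,1,1,1,1,1).

The boundary map ∂_3: C_3 → C_2 sends each 3-simplex σ to the alternating sum Σ_i (−1)^i (σ with its i-th vertex removed). For instance
  ∂bfgh = fgh − bgh + bfh − bfg.
This gives a 9×1 integer matrix of rank 1; reducing to Smith normal form yields diagonal entries (1).

Reading off H_k = ker ∂_k / im ∂_{k+1}:

  H_2: rank ker ∂_2 − rank ∂_3 = (9 − 8) − 1 = 0, and the invariant factors of ∂_3 are all 1, so H_2 ≅ 0.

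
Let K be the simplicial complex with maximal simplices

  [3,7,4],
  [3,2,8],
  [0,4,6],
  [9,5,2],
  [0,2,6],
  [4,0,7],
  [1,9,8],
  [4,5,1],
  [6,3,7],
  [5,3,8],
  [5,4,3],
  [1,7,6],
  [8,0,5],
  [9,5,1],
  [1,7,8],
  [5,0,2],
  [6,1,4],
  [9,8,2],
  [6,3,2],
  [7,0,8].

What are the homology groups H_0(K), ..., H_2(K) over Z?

We work with the vertex ordering 0 < 1 < 2 < 3 < 4 < 5 < 6 < 7 < 8 < 9. The simplices of K, each written with vertices in increasing order, are:

  0-simplices (10): [0], [1], [2], [3], [4], [5], [6], [7], [8], [9]
  1-simplices (30): (30 of them)
  2-simplices (20): (20 of them)

giving chain groups C_0 ≅ Z^10, C_1 ≅ Z^30, C_2 ≅ Z^20.

∂_1: C_1 → C_0 maps an edge to its endpoints' difference, ∂[p,q] = q − p.
This gives a 10×30 integer matrix of rank 9; reducing to Smith normal form yields diagonal entries (1,1,1,1,1,1,1,1,1).

∂_2: C_2 → C_1 sends each 2-simplex [p,q,r] to [q,r] − [p,r] + [p,q]. For instance
  ∂[2,3,8] = [3,8] − [2,8] + [2,3],
  ∂[3,4,7] = [4,7] − [3,7] + [3,4].
This gives a 30×20 integer matrix of rank 20; reducing to Smith normal form yields diagonal entries (1,1,1,1,1,1,1,1,1,1,1,1,1,1,1,1,1,1,1,2).

Computing H_k = (kernel of ∂_k) / (image of ∂_{k+1}):

  H_0: rank C_0 − rank ∂_1 = 10 − 9 = 1, and the invariant factors of ∂_1 are all 1, so H_0 = Z.
  H_1: rank ker ∂_1 − rank ∂_2 = (30 − 9) − 20 = 1, and ∂_2 has invariant factor 2 > 1, so H_1 = Z × Z/2.
  H_2: rank ker ∂_2 − rank ∂_3 = (20 − 20) − 0 = 0, and there is no ∂_3, so H_2 = 0.

(K is a triangulation of the Klein bottle.)

H_0 ≅ Z,  H_1 ≅ Z × Z/2,  H_2 = 0.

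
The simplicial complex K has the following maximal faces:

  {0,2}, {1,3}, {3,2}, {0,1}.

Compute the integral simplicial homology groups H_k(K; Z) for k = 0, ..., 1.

H_0 = Z,  H_1 = Z.

K has 4 vertices, 4 edges.
rank ∂_0 = 0, rank ∂_1 = 3 ⇒ b_0 = 4 − 0 − 3 = 1; all invariant factors of ∂_1 are 1 so no torsion. So H_0 = Z.
rank ∂_1 = 3, rank ∂_2 = 0 ⇒ b_1 = 4 − 3 − 0 = 1. So H_1 = Z.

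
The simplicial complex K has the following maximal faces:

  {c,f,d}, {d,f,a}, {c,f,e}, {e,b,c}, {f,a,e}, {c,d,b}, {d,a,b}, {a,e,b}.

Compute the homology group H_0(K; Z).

H_0 ≅ Z.

Take the total order a < b < c < d < e < f on the vertex set. Then K (dimension 2) consists of the simplices:

  0-simplices (6): a, b, c, d, e, f
  1-simplices (12): ab, ad, ae, af, bc, bd, be, cd, ce, cf, df, ef
  2-simplices (8): abd, abe, adf, aef, bcd, bce, cdf, cef

Hence C_0 ≅ Z^6, C_1 ≅ Z^12, C_2 ≅ Z^8.

The boundary map ∂_1: C_1 → C_0 is given by ∂[p,q] = [q] − [p].
This gives a 6×12 integer matrix of rank 5; reducing to Smith normal form yields diagonal entries (1,1,1,1,1).

The boundary map ∂_2: C_2 → C_1 maps a triangle to the signed sum of its edges. For instance
  ∂cdf = df − cf + cd,
  ∂abe = be − ae + ab.
This gives a 12×8 integer matrix of rank 7; reducing to Smith normal form yields diagonal entries (1,1,1,1,1,1,1).

From H_k ≅ ker(∂_k) / im(∂_{k+1}) we obtain:

  H_0: rank C_0 − rank ∂_1 = 6 − 5 = 1, and the invariant factors of ∂_1 are all 1, so H_0 = Z.

(K is a triangulation of the 2-sphere S^2.)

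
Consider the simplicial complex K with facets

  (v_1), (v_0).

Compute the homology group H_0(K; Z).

H_0 = Z^2.

K has 2 vertices.
rank ∂_0 = 0, rank ∂_1 = 0 ⇒ b_0 = 2 − 0 − 0 = 2. So H_0 = Z^2.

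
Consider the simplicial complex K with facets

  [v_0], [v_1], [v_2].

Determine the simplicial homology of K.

Fix the vertex order v_0 < v_1 < v_2 and write every simplex with vertices in increasing order. Then dim K = 0 and the simplices of K are:

  0-simplices (3): [v_0], [v_1], [v_2]

Hence C_0 ≅ Z^3.

Reading off H_k = ker ∂_k / im ∂_{k+1}:

  H_0: rank C_0 − rank ∂_1 = 3 − 0 = 3, and there is no ∂_1, so H_0 = Z^3.

H_0 ≅ Z^3.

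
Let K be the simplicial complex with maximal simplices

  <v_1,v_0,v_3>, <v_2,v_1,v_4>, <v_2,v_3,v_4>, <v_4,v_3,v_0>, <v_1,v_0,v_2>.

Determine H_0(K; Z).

We work with the vertex ordering v_0 < v_1 < v_2 < v_3 < v_4. The simplices of K, each written with vertices in increasing order, are:

  0-simplices (5): [v_0], [v_1], [v_2], [v_3], [v_4]
  1-simplices (10): [v_0,v_1], [v_0,v_2], [v_0,v_3], [v_0,v_4], [v_1,v_2], [v_1,v_3], [v_1,v_4], [v_2,v_3], [v_2,v_4], [v_3,v_4]
  2-simplices (5): [v_0,v_1,v_2], [v_0,v_1,v_3], [v_0,v_3,v_4], [v_1,v_2,v_4], [v_2,v_3,v_4]

Hence C_0 ≅ Z^5, C_1 ≅ Z^10, C_2 ≅ Z^5.

Boundary ∂_1: C_1 → C_0 sends each edge [p,q] (with p < q) to q − p. For instance
  ∂[v_0,v_2] = [v_2] − [v_0].
As a 5×10 matrix over Z this has rank 4, with invariant factors (1,1,1,1).

∂_2: C_2 → C_1 acts by ∂[p,q,r] = [q,r] − [p,r] + [p,q]. For instance
  ∂[v_0,v_1,v_2] = [v_1,v_2] − [v_0,v_2] + [v_0,v_1],
  ∂[v_2,v_3,v_4] = [v_3,v_4] − [v_2,v_4] + [v_2,v_3].
The 10×5 boundary matrix has rank 5 and Smith normal form diag(1,1,1,1,1).

Reading off H_k = ker ∂_k / im ∂_{k+1}:

  H_0: rank C_0 − rank ∂_1 = 5 − 4 = 1, and the invariant factors of ∂_1 are all 1, so H_0 ≅ Z.

(K is a triangulation of the Möbius band.)

H_0 ≅ Z.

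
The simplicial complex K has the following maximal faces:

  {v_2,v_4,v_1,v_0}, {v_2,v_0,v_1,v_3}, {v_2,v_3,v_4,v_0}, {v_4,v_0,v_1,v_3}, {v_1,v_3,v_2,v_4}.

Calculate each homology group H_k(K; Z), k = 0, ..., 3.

H_0 ≅ Z,  H_1 = 0,  H_2 = 0,  H_3 ≅ Z.

Fix the vertex order v_0 < v_1 < v_2 < v_3 < v_4 and write every simplex with vertices in increasing order. Then dim K = 3 and the simplices of K are:

  0-simplices (5): [v_0], [v_1], [v_2], [v_3], [v_4]
  1-simplices (10): [v_0,v_1], [v_0,v_2], [v_0,v_3], [v_0,v_4], [v_1,v_2], [v_1,v_3], [v_1,v_4], [v_2,v_3], [v_2,v_4], [v_3,v_4]
  2-simplices (10): [v_0,v_1,v_2], [v_0,v_1,v_3], [v_0,v_1,v_4], [v_0,v_2,v_3], [v_0,v_2,v_4], [v_0,v_3,v_4], [v_1,v_2,v_3], [v_1,v_2,v_4], [v_1,v_3,v_4], [v_2,v_3,v_4]
  3-simplices (5): [v_0,v_1,v_2,v_3], [v_0,v_1,v_2,v_4], [v_0,v_1,v_3,v_4], [v_0,v_2,v_3,v_4], [v_1,v_2,v_3,v_4]

Hence C_0 ≅ Z^5, C_1 ≅ Z^10, C_2 ≅ Z^10, C_3 ≅ Z^5.

Boundary ∂_1: C_1 → C_0 sends each edge [p,q] (with p < q) to q − p.
The 5×10 boundary matrix has rank 4 and Smith normal form diag(1,1,1,1).

The boundary map ∂_2: C_2 → C_1 acts by ∂[p,q,r] = [q,r] − [p,r] + [p,q]. For instance
  ∂[v_2,v_3,v_4] = [v_3,v_4] − [v_2,v_4] + [v_2,v_3],
  ∂[v_0,v_2,v_4] = [v_2,v_4] − [v_0,v_4] + [v_0,v_2].
The 10×10 boundary matrix has rank 6 and Smith normal form diag(1,1,1,1,1,1).

Boundary ∂_3: C_3 → C_2 sends each 3-simplex σ to the alternating sum Σ_i (−1)^i (σ with its i-th vertex removed). For instance
  ∂[v_0,v_1,v_2,v_4] = [v_1,v_2,v_4] − [v_0,v_2,v_4] + [v_0,v_1,v_4] − [v_0,v_1,v_2],
  ∂[v_0,v_1,v_2,v_3] = [v_1,v_2,v_3] − [v_0,v_2,v_3] + [v_0,v_1,v_3] − [v_0,v_1,v_2].
The resulting 10×5 matrix has rank 4, and its Smith normal form has invariant factors (1,1,1,1).

Reading off H_k = ker ∂_k / im ∂_{k+1}:

  H_0: rank C_0 − rank ∂_1 = 5 − 4 = 1, and the invariant factors of ∂_1 are all 1, so H_0 ≅ Z.
  H_1: rank ker ∂_1 − rank ∂_2 = (10 − 4) − 6 = 0, and the invariant factors of ∂_2 are all 1, so H_1 ≅ 0.
  H_2: rank ker ∂_2 − rank ∂_3 = (10 − 6) − 4 = 0, and the invariant factors of ∂_3 are all 1, so H_2 ≅ 0.
  H_3: rank ker ∂_3 − rank ∂_4 = (5 − 4) − 0 = 1, and there is no ∂_4, so H_3 ≅ Z.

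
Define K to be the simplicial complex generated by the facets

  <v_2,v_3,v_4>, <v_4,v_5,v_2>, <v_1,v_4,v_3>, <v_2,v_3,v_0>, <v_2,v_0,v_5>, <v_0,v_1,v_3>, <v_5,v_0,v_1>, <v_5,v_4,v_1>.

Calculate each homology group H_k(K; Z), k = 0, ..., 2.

H_0 ≅ Z,  H_1 = 0,  H_2 ≅ Z.

We work with the vertex ordering v_0 < v_1 < v_2 < v_3 < v_4 < v_5. The simplices of K, each written with vertices in increasing order, are:

  0-simplices (6): [v_0], [v_1], [v_2], [v_3], [v_4], [v_5]
  1-simplices (12): [v_0,v_1], [v_0,v_2], [v_0,v_3], [v_0,v_5], [v_1,v_3], [v_1,v_4], [v_1,v_5], [v_2,v_3], [v_2,v_4], [v_2,v_5], [v_3,v_4], [v_4,v_5]
  2-simplices (8): [v_0,v_1,v_3], [v_0,v_1,v_5], [v_0,v_2,v_3], [v_0,v_2,v_5], [v_1,v_3,v_4], [v_1,v_4,v_5], [v_2,v_3,v_4], [v_2,v_4,v_5]

Hence C_0 ≅ Z^6, C_1 ≅ Z^12, C_2 ≅ Z^8.

∂_1: C_1 → C_0 is given by ∂[p,q] = [q] − [p].
This gives a 6×12 integer matrix of rank 5; reducing to Smith normal form yields diagonal entries (1,1,1,1,1).

∂_2: C_2 → C_1 maps a triangle to the signed sum of its edges. For instance
  ∂[v_0,v_1,v_3] = [v_1,v_3] − [v_0,v_3] + [v_0,v_1],
  ∂[v_1,v_4,v_5] = [v_4,v_5] − [v_1,v_5] + [v_1,v_4].
As a 12×8 matrix over Z this has rank 7, with invariant factors (1,1,1,1,1,1,1).

From H_k ≅ ker(∂_k) / im(∂_{k+1}) we obtain:

  H_0: rank C_0 − rank ∂_1 = 6 − 5 = 1, and the invariant factors of ∂_1 are all 1, so H_0 ≅ Z.
  H_1: rank ker ∂_1 − rank ∂_2 = (12 − 5) − 7 = 0, and the invariant factors of ∂_2 are all 1, so H_1 ≅ 0.
  H_2: rank ker ∂_2 − rank ∂_3 = (8 − 7) − 0 = 1, and there is no ∂_3, so H_2 ≅ Z.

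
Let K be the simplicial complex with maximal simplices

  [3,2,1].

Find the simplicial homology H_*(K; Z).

Fix the vertex order 1 < 2 < 3 and write every simplex with vertices in increasing order. Then dim K = 2 and the simplices of K are:

  0-simplices (3): [1], [2], [3]
  1-simplices (3): [1,2], [1,3], [2,3]
  2-simplices (1): [1,2,3]

giving chain groups C_0 ≅ Z^3, C_1 ≅ Z^3, C_2 ≅ Z^1.

∂_1: C_1 → C_0 sends each edge [p,q] (with p < q) to q − p. For instance
  ∂[2,3] = [3] − [2].
This gives a 3×3 integer matrix of rank 2; reducing to Smith normal form yields diagonal entries (1,1).

The boundary map ∂_2: C_2 → C_1 maps a triangle to the signed sum of its edges. For instance
  ∂[1,2,3] = [2,3] − [1,3] + [1,2].
As a 3×1 matrix over Z this has rank 1, with invariant factors (1).

From H_k ≅ ker(∂_k) / im(∂_{k+1}) we obtain:

  H_0: rank C_0 − rank ∂_1 = 3 − 2 = 1, and the invariant factors of ∂_1 are all 1, so H_0 ≅ Z.
  H_1: rank ker ∂_1 − rank ∂_2 = (3 − 2) − 1 = 0, and the invariant factors of ∂_2 are all 1, so H_1 ≅ 0.
  H_2: rank ker ∂_2 − rank ∂_3 = (1 − 1) − 0 = 0, and there is no ∂_3, so H_2 ≅ 0.

H_0 = Z,  H_1 = 0,  H_2 = 0.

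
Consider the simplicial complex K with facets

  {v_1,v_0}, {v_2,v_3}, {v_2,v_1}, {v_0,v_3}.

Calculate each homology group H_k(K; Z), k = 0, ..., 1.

H_0 ≅ Z,  H_1 ≅ Z.

Order the vertices as v_0 < v_1 < v_2 < v_3. Listing each simplex with vertices in this order, K has dimension 1 with simplices:

  0-simplices (4): [v_0], [v_1], [v_2], [v_3]
  1-simplices (4): [v_0,v_1], [v_0,v_3], [v_1,v_2], [v_2,v_3]

so the chain groups are C_0 ≅ Z^4, C_1 ≅ Z^4.

Boundary ∂_1: C_1 → C_0 sends each edge [p,q] (with p < q) to q − p.
The resulting 4×4 matrix has rank 3, and its Smith normal form has invariant factors (1,1,1).

Computing H_k = (kernel of ∂_k) / (image of ∂_{k+1}):

  H_0: rank C_0 − rank ∂_1 = 4 − 3 = 1, and the invariant factors of ∂_1 are all 1, so H_0 = Z.
  H_1: rank ker ∂_1 − rank ∂_2 = (4 − 3) − 0 = 1, and there is no ∂_2, so H_1 = Z.

(K is a triangulation of the circle S^1.)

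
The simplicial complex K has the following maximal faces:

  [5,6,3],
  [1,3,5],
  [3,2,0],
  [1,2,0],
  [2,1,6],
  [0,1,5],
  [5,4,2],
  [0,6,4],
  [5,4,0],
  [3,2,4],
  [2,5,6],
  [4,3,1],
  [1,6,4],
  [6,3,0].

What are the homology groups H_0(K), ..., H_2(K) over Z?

H_0 ≅ Z,  H_1 ≅ Z^2,  H_2 ≅ Z.

Order the vertices as 0 < 1 < 2 < 3 < 4 < 5 < 6. Listing each simplex with vertices in this order, K has dimension 2 with simplices:

  0-simplices (7): [0], [1], [2], [3], [4], [5], [6]
  1-simplices (21): [0,1], [0,2], [0,3], [0,4], [0,5], [0,6], [1,2], [1,3], [1,4], [1,5], [1,6], [2,3], [2,4], [2,5], [2,6], [3,4], [3,5], [3,6], [4,5], [4,6], [5,6]
  2-simplices (14): [0,1,2], [0,1,5], [0,2,3], [0,3,6], [0,4,5], [0,4,6], [1,2,6], [1,3,4], [1,3,5], [1,4,6], [2,3,4], [2,4,5], [2,5,6], [3,5,6]

giving chain groups C_0 ≅ Z^7, C_1 ≅ Z^21, C_2 ≅ Z^14.

The boundary map ∂_1: C_1 → C_0 sends each edge [p,q] (with p < q) to q − p.
The resulting 7×21 matrix has rank 6, and its Smith normal form has invariant factors (1,1,1,1,1,1).

Boundary ∂_2: C_2 → C_1 sends each 2-simplex [p,q,r] to [q,r] − [p,r] + [p,q]. For instance
  ∂[2,4,5] = [4,5] − [2,5] + [2,4],
  ∂[2,3,4] = [3,4] − [2,4] + [2,3].
The 21×14 boundary matrix has rank 13 and Smith normal form diag(1,1,1,1,1,1,1,1,1,1,1,1,1).

Now H_k = ker ∂_k / im ∂_{k+1}, so:

  H_0: rank C_0 − rank ∂_1 = 7 − 6 = 1, and the invariant factors of ∂_1 are all 1, so H_0 ≅ Z.
  H_1: rank ker ∂_1 − rank ∂_2 = (21 − 6) − 13 = 2, and the invariant factors of ∂_2 are all 1, so H_1 ≅ Z^2.
  H_2: rank ker ∂_2 − rank ∂_3 = (14 − 13) − 0 = 1, and there is no ∂_3, so H_2 ≅ Z.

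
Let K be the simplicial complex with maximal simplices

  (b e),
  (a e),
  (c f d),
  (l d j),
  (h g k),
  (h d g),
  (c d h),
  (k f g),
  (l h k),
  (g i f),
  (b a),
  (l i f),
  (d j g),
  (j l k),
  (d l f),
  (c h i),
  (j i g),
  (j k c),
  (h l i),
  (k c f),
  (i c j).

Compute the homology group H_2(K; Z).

K has 12 vertices, 30 edges, 18 triangles.
rank ∂_2 = 17, rank ∂_3 = 0 ⇒ b_2 = 18 − 17 − 0 = 1. So H_2 ≅ Z.

H_2 ≅ Z.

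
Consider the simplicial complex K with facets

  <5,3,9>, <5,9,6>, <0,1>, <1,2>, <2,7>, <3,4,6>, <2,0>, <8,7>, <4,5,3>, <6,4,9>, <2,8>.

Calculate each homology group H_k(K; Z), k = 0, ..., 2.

Fix the vertex order 0 < 1 < 2 < 3 < 4 < 5 < 6 < 7 < 8 < 9 and write every simplex with vertices in increasing order. Then dim K = 2 and the simplices of K are:

  0-simplices (10): [0], [1], [2], [3], [4], [5], [6], [7], [8], [9]
  1-simplices (16): [0,1], [0,2], [1,2], [2,7], [2,8], [3,4], [3,5], [3,6], [3,9], [4,5], [4,6], [4,9], [5,6], [5,9], [6,9], [7,8]
  2-simplices (5): [3,4,5], [3,4,6], [3,5,9], [4,6,9], [5,6,9]

giving chain groups C_0 ≅ Z^10, C_1 ≅ Z^16, C_2 ≅ Z^5.

The boundary map ∂_1: C_1 → C_0 is given by ∂[p,q] = [q] − [p]. For instance
  ∂[7,8] = [8] − [7].
As a 10×16 matrix over Z this has rank 8, with invariant factors (1,1,1,1,1,1,1,1).

The boundary map ∂_2: C_2 → C_1 sends each 2-simplex [p,q,r] to [q,r] − [p,r] + [p,q]. For instance
  ∂[3,4,6] = [4,6] − [3,6] + [3,4],
  ∂[3,4,5] = [4,5] − [3,5] + [3,4].
The resulting 16×5 matrix has rank 5, and its Smith normal form has invariant factors (1,1,1,1,1).

From H_k ≅ ker(∂_k) / im(∂_{k+1}) we obtain:

  H_0: rank C_0 − rank ∂_1 = 10 − 8 = 2, and the invariant factors of ∂_1 are all 1, so H_0 ≅ Z^2.
  H_1: rank ker ∂_1 − rank ∂_2 = (16 − 8) − 5 = 3, and the invariant factors of ∂_2 are all 1, so H_1 ≅ Z^3.
  H_2: rank ker ∂_2 − rank ∂_3 = (5 − 5) − 0 = 0, and there is no ∂_3, so H_2 ≅ 0.

(K is a triangulation of the disjoint union of a wedge of 2 circles and the Möbius band.)

H_0 = Z^2,  H_1 = Z^3,  H_2 = 0.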